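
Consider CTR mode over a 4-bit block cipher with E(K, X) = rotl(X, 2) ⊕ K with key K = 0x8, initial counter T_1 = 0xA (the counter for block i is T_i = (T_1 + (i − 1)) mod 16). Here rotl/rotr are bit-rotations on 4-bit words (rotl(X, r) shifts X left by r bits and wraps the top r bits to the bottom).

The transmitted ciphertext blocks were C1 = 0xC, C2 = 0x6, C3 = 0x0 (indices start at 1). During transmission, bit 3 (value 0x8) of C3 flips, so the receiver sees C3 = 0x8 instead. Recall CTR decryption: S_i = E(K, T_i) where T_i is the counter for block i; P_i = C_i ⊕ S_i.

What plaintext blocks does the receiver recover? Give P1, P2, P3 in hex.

P1 = 0xE, P2 = 0x0, P3 = 0x3

Only C3 changed, to 0x8. In CTR, a change in C_i flips the same bit in P_i only; the keystream is unaffected. Decrypting the received ciphertext:
P1: T = 0xA, S = E(K, T) = 0x2; 0xC ⊕ 0x2 = 0xE.
P2: T = 0xB, S = E(K, T) = 0x6; 0x6 ⊕ 0x6 = 0x0.
P3: T = 0xC, S = E(K, T) = 0xB; 0x8 ⊕ 0xB = 0x3.
Blocks that differ from the original plaintext: P3.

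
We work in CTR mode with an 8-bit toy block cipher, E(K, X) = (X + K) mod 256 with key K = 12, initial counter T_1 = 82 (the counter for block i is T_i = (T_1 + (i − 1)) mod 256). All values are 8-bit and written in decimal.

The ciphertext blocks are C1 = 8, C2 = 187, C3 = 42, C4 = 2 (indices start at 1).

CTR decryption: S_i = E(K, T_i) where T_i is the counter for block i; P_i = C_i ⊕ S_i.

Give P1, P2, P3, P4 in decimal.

P1: T = 82, S = E(K, T) = 94; 8 ⊕ 94 = 86.
P2: T = 83, S = E(K, T) = 95; 187 ⊕ 95 = 228.
P3: T = 84, S = E(K, T) = 96; 42 ⊕ 96 = 74.
P4: T = 85, S = E(K, T) = 97; 2 ⊕ 97 = 99.

P1 = 86, P2 = 228, P3 = 74, P4 = 99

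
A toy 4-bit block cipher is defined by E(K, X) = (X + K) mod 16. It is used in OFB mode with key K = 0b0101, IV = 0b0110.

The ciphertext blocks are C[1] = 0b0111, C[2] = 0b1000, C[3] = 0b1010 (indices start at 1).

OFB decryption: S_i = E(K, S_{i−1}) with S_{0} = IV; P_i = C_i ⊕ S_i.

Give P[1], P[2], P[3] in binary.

P[1] = 0b1100, P[2] = 0b1000, P[3] = 0b1111

P[1]: S = E(K, 0b0110) = 0b1011; 0b0111 ⊕ 0b1011 = 0b1100.
P[2]: S = E(K, 0b1011) = 0b0000; 0b1000 ⊕ 0b0000 = 0b1000.
P[3]: S = E(K, 0b0000) = 0b0101; 0b1010 ⊕ 0b0101 = 0b1111.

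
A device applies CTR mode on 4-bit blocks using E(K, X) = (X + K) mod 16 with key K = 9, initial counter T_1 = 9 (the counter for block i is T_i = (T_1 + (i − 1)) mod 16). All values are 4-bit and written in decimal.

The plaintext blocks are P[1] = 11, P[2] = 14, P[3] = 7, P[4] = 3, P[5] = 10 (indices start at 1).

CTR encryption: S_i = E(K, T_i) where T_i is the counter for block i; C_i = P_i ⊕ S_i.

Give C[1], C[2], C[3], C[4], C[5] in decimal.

C[1] = 9, C[2] = 13, C[3] = 3, C[4] = 6, C[5] = 12

C[1]: T = 9, S = E(K, T) = 2; 11 ⊕ 2 = 9.
C[2]: T = 10, S = E(K, T) = 3; 14 ⊕ 3 = 13.
C[3]: T = 11, S = E(K, T) = 4; 7 ⊕ 4 = 3.
C[4]: T = 12, S = E(K, T) = 5; 3 ⊕ 5 = 6.
C[5]: T = 13, S = E(K, T) = 6; 10 ⊕ 6 = 12.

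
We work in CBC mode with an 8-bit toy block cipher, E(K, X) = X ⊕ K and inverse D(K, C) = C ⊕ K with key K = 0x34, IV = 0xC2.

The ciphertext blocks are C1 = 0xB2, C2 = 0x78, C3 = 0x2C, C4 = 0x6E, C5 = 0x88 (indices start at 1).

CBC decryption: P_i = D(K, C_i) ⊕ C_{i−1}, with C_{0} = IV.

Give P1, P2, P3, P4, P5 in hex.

P1: D(K, 0xB2) = 0x86; 0x86 ⊕ 0xC2 = 0x44.
P2: D(K, 0x78) = 0x4C; 0x4C ⊕ 0xB2 = 0xFE.
P3: D(K, 0x2C) = 0x18; 0x18 ⊕ 0x78 = 0x60.
P4: D(K, 0x6E) = 0x5A; 0x5A ⊕ 0x2C = 0x76.
P5: D(K, 0x88) = 0xBC; 0xBC ⊕ 0x6E = 0xD2.

P1 = 0x44, P2 = 0xFE, P3 = 0x60, P4 = 0x76, P5 = 0xD2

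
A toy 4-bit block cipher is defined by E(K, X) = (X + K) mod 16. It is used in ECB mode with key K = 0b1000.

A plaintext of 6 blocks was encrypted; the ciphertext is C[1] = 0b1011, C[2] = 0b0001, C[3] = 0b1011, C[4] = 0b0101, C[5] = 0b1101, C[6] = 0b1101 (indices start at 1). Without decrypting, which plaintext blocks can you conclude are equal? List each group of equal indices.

P[1] = P[3]; P[5] = P[6]

ECB encrypts each block independently with the same key, so equal ciphertext blocks imply equal plaintext blocks.
C[1] = C[3] = 0b1011, so P[1] = P[3].
C[5] = C[6] = 0b1101, so P[5] = P[6].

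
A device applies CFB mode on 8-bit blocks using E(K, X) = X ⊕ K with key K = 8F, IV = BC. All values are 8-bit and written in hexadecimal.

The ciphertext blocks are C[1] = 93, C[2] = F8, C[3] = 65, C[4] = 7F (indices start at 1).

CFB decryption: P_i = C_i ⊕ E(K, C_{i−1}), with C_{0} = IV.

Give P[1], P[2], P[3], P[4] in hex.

P[1]: E(K, BC) = 33; 93 ⊕ 33 = A0.
P[2]: E(K, 93) = 1C; F8 ⊕ 1C = E4.
P[3]: E(K, F8) = 77; 65 ⊕ 77 = 12.
P[4]: E(K, 65) = EA; 7F ⊕ EA = 95.

P[1] = A0, P[2] = E4, P[3] = 12, P[4] = 95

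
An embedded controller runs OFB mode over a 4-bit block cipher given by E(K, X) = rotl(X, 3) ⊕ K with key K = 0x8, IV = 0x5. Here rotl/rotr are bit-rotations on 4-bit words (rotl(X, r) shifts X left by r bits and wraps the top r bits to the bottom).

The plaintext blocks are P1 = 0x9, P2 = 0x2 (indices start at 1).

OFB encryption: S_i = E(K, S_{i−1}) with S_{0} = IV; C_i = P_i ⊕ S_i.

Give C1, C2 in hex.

C1 = 0xB, C2 = 0xB

C1: S = E(K, 0x5) = 0x2; 0x9 ⊕ 0x2 = 0xB.
C2: S = E(K, 0x2) = 0x9; 0x2 ⊕ 0x9 = 0xB.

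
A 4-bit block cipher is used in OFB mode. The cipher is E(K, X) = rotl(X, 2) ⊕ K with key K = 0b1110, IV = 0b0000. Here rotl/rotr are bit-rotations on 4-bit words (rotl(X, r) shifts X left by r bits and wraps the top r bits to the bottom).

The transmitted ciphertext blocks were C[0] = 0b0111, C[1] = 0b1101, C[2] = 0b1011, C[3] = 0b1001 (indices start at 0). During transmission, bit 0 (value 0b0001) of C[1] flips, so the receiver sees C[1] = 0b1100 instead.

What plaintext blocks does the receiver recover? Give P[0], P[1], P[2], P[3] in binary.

OFB decryption: S_i = E(K, S_{i−1}) with S_{−1} = IV; P_i = C_i ⊕ S_i.
Only C[1] changed, to 0b1100. In OFB, a change in C_i flips the same bit in P_i only; the keystream is unaffected. Decrypting the received ciphertext:
P[0]: S = E(K, 0b0000) = 0b1110; 0b0111 ⊕ 0b1110 = 0b1001.
P[1]: S = E(K, 0b1110) = 0b0101; 0b1100 ⊕ 0b0101 = 0b1001.
P[2]: S = E(K, 0b0101) = 0b1011; 0b1011 ⊕ 0b1011 = 0b0000.
P[3]: S = E(K, 0b1011) = 0b0000; 0b1001 ⊕ 0b0000 = 0b1001.
Blocks that differ from the original plaintext: P[1].

P[0] = 0b1001, P[1] = 0b1001, P[2] = 0b0000, P[3] = 0b1001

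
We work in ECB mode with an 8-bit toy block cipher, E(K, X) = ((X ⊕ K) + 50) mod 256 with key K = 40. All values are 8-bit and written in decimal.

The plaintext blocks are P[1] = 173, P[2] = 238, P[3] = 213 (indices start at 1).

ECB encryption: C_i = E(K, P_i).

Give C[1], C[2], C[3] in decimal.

C[1] = 183, C[2] = 248, C[3] = 47

C[1]: E(K, 173) = 183.
C[2]: E(K, 238) = 248.
C[3]: E(K, 213) = 47.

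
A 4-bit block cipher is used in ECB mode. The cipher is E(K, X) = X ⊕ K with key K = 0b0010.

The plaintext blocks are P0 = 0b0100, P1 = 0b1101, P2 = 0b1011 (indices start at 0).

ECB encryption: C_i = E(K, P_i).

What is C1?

C1: E(K, 0b1101) = 0b1111.

C1 = 0b1111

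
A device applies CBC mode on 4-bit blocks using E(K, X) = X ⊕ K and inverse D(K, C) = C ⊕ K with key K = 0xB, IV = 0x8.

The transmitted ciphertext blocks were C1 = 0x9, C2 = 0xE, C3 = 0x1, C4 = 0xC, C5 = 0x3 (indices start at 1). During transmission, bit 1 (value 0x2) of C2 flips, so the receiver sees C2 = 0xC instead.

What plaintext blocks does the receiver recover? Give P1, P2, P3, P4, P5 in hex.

CBC decryption: P_i = D(K, C_i) ⊕ C_{i−1}, with C_{0} = IV.
Only C2 changed, to 0xC. In CBC, a change in C_i garbles P_i and flips the same bit in P_{i+1}. Decrypting the received ciphertext:
P1: D(K, 0x9) = 0x2; 0x2 ⊕ 0x8 = 0xA.
P2: D(K, 0xC) = 0x7; 0x7 ⊕ 0x9 = 0xE.
P3: D(K, 0x1) = 0xA; 0xA ⊕ 0xC = 0x6.
P4: D(K, 0xC) = 0x7; 0x7 ⊕ 0x1 = 0x6.
P5: D(K, 0x3) = 0x8; 0x8 ⊕ 0xC = 0x4.
Blocks that differ from the original plaintext: P2, P3.

P1 = 0xA, P2 = 0xE, P3 = 0x6, P4 = 0x6, P5 = 0x4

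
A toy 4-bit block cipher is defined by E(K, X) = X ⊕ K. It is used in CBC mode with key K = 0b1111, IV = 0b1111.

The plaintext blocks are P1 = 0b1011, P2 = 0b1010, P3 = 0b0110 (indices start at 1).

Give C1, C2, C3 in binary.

C1 = 0b1011, C2 = 0b1110, C3 = 0b0111

CBC encryption: C_i = E(K, P_i ⊕ C_{i−1}), with C_{0} = IV.
C1: P1 ⊕ 0b1111 = 0b0100; E(K, 0b0100) = 0b1011.
C2: P2 ⊕ 0b1011 = 0b0001; E(K, 0b0001) = 0b1110.
C3: P3 ⊕ 0b1110 = 0b1000; E(K, 0b1000) = 0b0111.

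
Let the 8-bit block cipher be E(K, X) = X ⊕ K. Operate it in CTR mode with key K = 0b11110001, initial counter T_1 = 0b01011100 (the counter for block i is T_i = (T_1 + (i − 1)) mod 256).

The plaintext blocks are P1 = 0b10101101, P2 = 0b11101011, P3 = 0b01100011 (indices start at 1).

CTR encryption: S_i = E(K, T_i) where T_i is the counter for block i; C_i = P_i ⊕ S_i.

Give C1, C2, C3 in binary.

C1 = 0b00000000, C2 = 0b01000111, C3 = 0b11001100

C1: T = 0b01011100, S = E(K, T) = 0b10101101; 0b10101101 ⊕ 0b10101101 = 0b00000000.
C2: T = 0b01011101, S = E(K, T) = 0b10101100; 0b11101011 ⊕ 0b10101100 = 0b01000111.
C3: T = 0b01011110, S = E(K, T) = 0b10101111; 0b01100011 ⊕ 0b10101111 = 0b11001100.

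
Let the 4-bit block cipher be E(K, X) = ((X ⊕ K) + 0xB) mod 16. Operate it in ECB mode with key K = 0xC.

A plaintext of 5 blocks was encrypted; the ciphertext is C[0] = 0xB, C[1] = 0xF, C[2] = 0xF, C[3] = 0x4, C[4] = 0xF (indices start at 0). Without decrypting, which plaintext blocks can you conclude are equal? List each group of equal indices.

ECB encrypts each block independently with the same key, so equal ciphertext blocks imply equal plaintext blocks.
C[1] = C[2] = C[4] = 0xF, so P[1] = P[2] = P[4].

P[1] = P[2] = P[4]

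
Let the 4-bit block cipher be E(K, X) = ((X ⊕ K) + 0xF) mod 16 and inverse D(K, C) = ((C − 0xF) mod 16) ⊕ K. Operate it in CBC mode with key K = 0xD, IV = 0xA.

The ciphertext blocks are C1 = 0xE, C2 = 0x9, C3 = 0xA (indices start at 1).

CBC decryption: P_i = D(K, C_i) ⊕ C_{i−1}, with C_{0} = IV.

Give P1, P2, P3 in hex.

P1 = 0x8, P2 = 0x9, P3 = 0xF

P1: D(K, 0xE) = 0x2; 0x2 ⊕ 0xA = 0x8.
P2: D(K, 0x9) = 0x7; 0x7 ⊕ 0xE = 0x9.
P3: D(K, 0xA) = 0x6; 0x6 ⊕ 0x9 = 0xF.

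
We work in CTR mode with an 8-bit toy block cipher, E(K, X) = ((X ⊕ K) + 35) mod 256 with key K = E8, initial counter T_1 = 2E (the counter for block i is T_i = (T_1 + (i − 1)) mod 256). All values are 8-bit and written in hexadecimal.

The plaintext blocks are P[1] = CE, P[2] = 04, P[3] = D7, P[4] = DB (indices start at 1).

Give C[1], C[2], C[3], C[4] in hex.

C[1] = 35, C[2] = F8, C[3] = DA, C[4] = D5

CTR encryption: S_i = E(K, T_i) where T_i is the counter for block i; C_i = P_i ⊕ S_i.
C[1]: T = 2E, S = E(K, T) = FB; CE ⊕ FB = 35.
C[2]: T = 2F, S = E(K, T) = FC; 04 ⊕ FC = F8.
C[3]: T = 30, S = E(K, T) = 0D; D7 ⊕ 0D = DA.
C[4]: T = 31, S = E(K, T) = 0E; DB ⊕ 0E = D5.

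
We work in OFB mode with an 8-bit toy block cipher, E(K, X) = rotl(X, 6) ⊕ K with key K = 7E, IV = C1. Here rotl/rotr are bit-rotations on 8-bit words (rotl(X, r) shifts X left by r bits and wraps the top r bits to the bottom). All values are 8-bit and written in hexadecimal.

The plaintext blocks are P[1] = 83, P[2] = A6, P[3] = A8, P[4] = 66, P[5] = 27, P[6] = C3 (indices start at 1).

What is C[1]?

OFB encryption: S_i = E(K, S_{i−1}) with S_{0} = IV; C_i = P_i ⊕ S_i.
C[1]: S = E(K, C1) = 0E; 83 ⊕ 0E = 8D.

C[1] = 8D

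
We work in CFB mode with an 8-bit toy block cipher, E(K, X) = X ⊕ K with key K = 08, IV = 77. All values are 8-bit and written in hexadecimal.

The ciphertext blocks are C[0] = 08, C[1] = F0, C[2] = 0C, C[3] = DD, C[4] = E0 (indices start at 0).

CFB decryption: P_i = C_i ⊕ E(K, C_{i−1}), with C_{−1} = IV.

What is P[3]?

P[3]: E(K, 0C) = 04; DD ⊕ 04 = D9.

P[3] = D9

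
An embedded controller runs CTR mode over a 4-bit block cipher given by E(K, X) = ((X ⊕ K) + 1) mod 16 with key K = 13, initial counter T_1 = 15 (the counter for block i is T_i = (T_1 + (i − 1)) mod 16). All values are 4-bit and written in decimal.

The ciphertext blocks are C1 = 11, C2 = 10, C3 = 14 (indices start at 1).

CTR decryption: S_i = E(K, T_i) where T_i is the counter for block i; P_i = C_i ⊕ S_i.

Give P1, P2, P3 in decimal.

P1 = 8, P2 = 4, P3 = 3

P1: T = 15, S = E(K, T) = 3; 11 ⊕ 3 = 8.
P2: T = 0, S = E(K, T) = 14; 10 ⊕ 14 = 4.
P3: T = 1, S = E(K, T) = 13; 14 ⊕ 13 = 3.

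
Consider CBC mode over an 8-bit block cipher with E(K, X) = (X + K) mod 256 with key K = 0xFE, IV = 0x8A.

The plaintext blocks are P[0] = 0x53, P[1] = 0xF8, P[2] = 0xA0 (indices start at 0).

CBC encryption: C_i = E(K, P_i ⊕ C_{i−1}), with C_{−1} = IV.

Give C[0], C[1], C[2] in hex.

C[0]: P[0] ⊕ 0x8A = 0xD9; E(K, 0xD9) = 0xD7.
C[1]: P[1] ⊕ 0xD7 = 0x2F; E(K, 0x2F) = 0x2D.
C[2]: P[2] ⊕ 0x2D = 0x8D; E(K, 0x8D) = 0x8B.

C[0] = 0xD7, C[1] = 0x2D, C[2] = 0x8B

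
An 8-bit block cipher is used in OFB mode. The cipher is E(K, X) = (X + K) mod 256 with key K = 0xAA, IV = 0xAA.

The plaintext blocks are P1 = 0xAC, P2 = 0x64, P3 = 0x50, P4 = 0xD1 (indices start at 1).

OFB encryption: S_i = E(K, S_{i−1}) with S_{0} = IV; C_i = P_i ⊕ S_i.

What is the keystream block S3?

C1: S = E(K, 0xAA) = 0x54; 0xAC ⊕ 0x54 = 0xF8.
C2: S = E(K, 0x54) = 0xFE; 0x64 ⊕ 0xFE = 0x9A.
C3: S = E(K, 0xFE) = 0xA8; 0x50 ⊕ 0xA8 = 0xF8.
So S3 = 0xA8.

0xA8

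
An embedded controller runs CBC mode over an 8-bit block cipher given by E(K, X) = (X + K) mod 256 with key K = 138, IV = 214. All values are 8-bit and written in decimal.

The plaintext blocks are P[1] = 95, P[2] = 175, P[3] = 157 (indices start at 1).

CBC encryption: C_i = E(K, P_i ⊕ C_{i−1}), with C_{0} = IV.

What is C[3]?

C[3] = 101

C[1]: P[1] ⊕ 214 = 137; E(K, 137) = 19.
C[2]: P[2] ⊕ 19 = 188; E(K, 188) = 70.
C[3]: P[3] ⊕ 70 = 219; E(K, 219) = 101.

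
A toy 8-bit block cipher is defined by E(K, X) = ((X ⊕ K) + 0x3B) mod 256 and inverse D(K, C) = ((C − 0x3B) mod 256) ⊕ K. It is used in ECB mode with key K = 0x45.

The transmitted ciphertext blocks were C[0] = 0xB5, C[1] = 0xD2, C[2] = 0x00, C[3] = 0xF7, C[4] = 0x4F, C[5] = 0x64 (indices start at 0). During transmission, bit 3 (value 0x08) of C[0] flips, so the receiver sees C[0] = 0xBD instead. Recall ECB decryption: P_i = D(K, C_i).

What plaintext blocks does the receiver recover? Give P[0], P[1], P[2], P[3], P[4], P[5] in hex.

P[0] = 0xC7, P[1] = 0xD2, P[2] = 0x80, P[3] = 0xF9, P[4] = 0x51, P[5] = 0x6C

Only C[0] changed, to 0xBD. In ECB, a change in C_i affects only P_i. Decrypting the received ciphertext:
P[0]: D(K, 0xBD) = 0xC7.
P[1]: D(K, 0xD2) = 0xD2.
P[2]: D(K, 0x00) = 0x80.
P[3]: D(K, 0xF7) = 0xF9.
P[4]: D(K, 0x4F) = 0x51.
P[5]: D(K, 0x64) = 0x6C.
Blocks that differ from the original plaintext: P[0].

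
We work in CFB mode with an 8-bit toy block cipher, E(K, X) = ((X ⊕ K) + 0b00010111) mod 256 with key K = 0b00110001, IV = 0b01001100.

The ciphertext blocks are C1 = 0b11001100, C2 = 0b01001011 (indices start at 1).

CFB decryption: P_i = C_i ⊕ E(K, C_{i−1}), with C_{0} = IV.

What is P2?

P2 = 0b01011111

P2: E(K, 0b11001100) = 0b00010100; 0b01001011 ⊕ 0b00010100 = 0b01011111.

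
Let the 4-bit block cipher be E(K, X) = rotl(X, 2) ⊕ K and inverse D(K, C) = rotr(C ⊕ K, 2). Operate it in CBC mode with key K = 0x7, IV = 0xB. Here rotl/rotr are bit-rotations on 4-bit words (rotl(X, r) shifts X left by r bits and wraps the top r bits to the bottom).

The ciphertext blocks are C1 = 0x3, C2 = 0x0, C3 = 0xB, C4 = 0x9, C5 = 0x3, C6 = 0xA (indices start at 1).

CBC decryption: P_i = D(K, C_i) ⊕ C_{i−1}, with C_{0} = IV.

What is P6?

P6 = 0x4

P6: D(K, 0xA) = 0x7; 0x7 ⊕ 0x3 = 0x4.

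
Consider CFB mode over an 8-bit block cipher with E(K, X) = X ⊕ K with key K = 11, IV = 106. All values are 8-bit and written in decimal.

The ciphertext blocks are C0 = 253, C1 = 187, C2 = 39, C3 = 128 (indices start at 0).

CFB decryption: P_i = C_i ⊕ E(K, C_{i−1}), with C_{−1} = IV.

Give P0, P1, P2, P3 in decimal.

P0 = 156, P1 = 77, P2 = 151, P3 = 172

P0: E(K, 106) = 97; 253 ⊕ 97 = 156.
P1: E(K, 253) = 246; 187 ⊕ 246 = 77.
P2: E(K, 187) = 176; 39 ⊕ 176 = 151.
P3: E(K, 39) = 44; 128 ⊕ 44 = 172.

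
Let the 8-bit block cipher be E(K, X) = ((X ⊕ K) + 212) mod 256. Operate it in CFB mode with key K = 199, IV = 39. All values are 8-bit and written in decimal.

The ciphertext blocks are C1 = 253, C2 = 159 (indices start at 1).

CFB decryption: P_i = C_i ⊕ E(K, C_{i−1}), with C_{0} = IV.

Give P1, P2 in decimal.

P1: E(K, 39) = 180; 253 ⊕ 180 = 73.
P2: E(K, 253) = 14; 159 ⊕ 14 = 145.

P1 = 73, P2 = 145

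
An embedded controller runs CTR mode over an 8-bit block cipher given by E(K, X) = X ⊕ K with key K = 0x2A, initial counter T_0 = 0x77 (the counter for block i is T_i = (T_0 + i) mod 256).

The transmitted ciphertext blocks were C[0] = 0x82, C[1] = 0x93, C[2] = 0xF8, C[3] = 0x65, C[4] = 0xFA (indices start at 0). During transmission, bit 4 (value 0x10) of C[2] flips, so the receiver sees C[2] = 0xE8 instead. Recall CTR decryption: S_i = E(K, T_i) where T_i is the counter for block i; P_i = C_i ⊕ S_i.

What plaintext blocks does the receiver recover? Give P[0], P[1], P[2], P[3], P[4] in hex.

Only C[2] changed, to 0xE8. In CTR, a change in C_i flips the same bit in P_i only; the keystream is unaffected. Decrypting the received ciphertext:
P[0]: T = 0x77, S = E(K, T) = 0x5D; 0x82 ⊕ 0x5D = 0xDF.
P[1]: T = 0x78, S = E(K, T) = 0x52; 0x93 ⊕ 0x52 = 0xC1.
P[2]: T = 0x79, S = E(K, T) = 0x53; 0xE8 ⊕ 0x53 = 0xBB.
P[3]: T = 0x7A, S = E(K, T) = 0x50; 0x65 ⊕ 0x50 = 0x35.
P[4]: T = 0x7B, S = E(K, T) = 0x51; 0xFA ⊕ 0x51 = 0xAB.
Blocks that differ from the original plaintext: P[2].

P[0] = 0xDF, P[1] = 0xC1, P[2] = 0xBB, P[3] = 0x35, P[4] = 0xAB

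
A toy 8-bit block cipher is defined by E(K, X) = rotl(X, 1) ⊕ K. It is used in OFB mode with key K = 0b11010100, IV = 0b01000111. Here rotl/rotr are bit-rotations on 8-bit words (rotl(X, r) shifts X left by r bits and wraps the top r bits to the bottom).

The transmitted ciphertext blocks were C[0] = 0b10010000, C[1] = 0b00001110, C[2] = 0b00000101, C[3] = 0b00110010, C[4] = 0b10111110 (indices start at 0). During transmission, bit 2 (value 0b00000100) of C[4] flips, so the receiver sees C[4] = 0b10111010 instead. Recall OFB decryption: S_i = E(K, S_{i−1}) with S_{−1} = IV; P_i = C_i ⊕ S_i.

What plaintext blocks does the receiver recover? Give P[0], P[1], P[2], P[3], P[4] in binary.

P[0] = 0b11001010, P[1] = 0b01101110, P[2] = 0b00010001, P[3] = 0b11001110, P[4] = 0b10010111

Only C[4] changed, to 0b10111010. In OFB, a change in C_i flips the same bit in P_i only; the keystream is unaffected. Decrypting the received ciphertext:
P[0]: S = E(K, 0b01000111) = 0b01011010; 0b10010000 ⊕ 0b01011010 = 0b11001010.
P[1]: S = E(K, 0b01011010) = 0b01100000; 0b00001110 ⊕ 0b01100000 = 0b01101110.
P[2]: S = E(K, 0b01100000) = 0b00010100; 0b00000101 ⊕ 0b00010100 = 0b00010001.
P[3]: S = E(K, 0b00010100) = 0b11111100; 0b00110010 ⊕ 0b11111100 = 0b11001110.
P[4]: S = E(K, 0b11111100) = 0b00101101; 0b10111010 ⊕ 0b00101101 = 0b10010111.
Blocks that differ from the original plaintext: P[4].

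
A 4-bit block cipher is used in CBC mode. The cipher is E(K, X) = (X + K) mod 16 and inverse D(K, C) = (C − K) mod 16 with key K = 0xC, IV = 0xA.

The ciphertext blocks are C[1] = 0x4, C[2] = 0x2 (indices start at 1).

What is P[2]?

CBC decryption: P_i = D(K, C_i) ⊕ C_{i−1}, with C_{0} = IV.
P[2]: D(K, 0x2) = 0x6; 0x6 ⊕ 0x4 = 0x2.

P[2] = 0x2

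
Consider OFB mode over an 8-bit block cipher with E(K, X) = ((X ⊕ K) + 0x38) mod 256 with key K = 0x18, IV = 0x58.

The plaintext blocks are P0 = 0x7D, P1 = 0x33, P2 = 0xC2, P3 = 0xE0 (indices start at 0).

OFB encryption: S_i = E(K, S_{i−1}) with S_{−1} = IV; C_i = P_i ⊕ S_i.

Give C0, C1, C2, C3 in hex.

C0 = 0x05, C1 = 0xAB, C2 = 0x7A, C3 = 0x38

C0: S = E(K, 0x58) = 0x78; 0x7D ⊕ 0x78 = 0x05.
C1: S = E(K, 0x78) = 0x98; 0x33 ⊕ 0x98 = 0xAB.
C2: S = E(K, 0x98) = 0xB8; 0xC2 ⊕ 0xB8 = 0x7A.
C3: S = E(K, 0xB8) = 0xD8; 0xE0 ⊕ 0xD8 = 0x38.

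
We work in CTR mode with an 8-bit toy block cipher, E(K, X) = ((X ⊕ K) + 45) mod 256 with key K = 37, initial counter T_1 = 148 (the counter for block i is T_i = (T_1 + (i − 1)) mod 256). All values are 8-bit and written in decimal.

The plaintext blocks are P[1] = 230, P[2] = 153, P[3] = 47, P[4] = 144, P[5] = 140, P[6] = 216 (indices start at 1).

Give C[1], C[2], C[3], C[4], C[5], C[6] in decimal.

C[1] = 56, C[2] = 68, C[3] = 207, C[4] = 79, C[5] = 102, C[6] = 49

CTR encryption: S_i = E(K, T_i) where T_i is the counter for block i; C_i = P_i ⊕ S_i.
C[1]: T = 148, S = E(K, T) = 222; 230 ⊕ 222 = 56.
C[2]: T = 149, S = E(K, T) = 221; 153 ⊕ 221 = 68.
C[3]: T = 150, S = E(K, T) = 224; 47 ⊕ 224 = 207.
C[4]: T = 151, S = E(K, T) = 223; 144 ⊕ 223 = 79.
C[5]: T = 152, S = E(K, T) = 234; 140 ⊕ 234 = 102.
C[6]: T = 153, S = E(K, T) = 233; 216 ⊕ 233 = 49.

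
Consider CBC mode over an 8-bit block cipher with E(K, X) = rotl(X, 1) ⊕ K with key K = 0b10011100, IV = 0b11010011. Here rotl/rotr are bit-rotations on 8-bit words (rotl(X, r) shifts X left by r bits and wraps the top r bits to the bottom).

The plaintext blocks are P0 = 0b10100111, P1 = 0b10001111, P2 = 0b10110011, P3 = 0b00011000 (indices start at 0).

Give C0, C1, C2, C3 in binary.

CBC encryption: C_i = E(K, P_i ⊕ C_{i−1}), with C_{−1} = IV.
C0: P0 ⊕ 0b11010011 = 0b01110100; E(K, 0b01110100) = 0b01110100.
C1: P1 ⊕ 0b01110100 = 0b11111011; E(K, 0b11111011) = 0b01101011.
C2: P2 ⊕ 0b01101011 = 0b11011000; E(K, 0b11011000) = 0b00101101.
C3: P3 ⊕ 0b00101101 = 0b00110101; E(K, 0b00110101) = 0b11110110.

C0 = 0b01110100, C1 = 0b01101011, C2 = 0b00101101, C3 = 0b11110110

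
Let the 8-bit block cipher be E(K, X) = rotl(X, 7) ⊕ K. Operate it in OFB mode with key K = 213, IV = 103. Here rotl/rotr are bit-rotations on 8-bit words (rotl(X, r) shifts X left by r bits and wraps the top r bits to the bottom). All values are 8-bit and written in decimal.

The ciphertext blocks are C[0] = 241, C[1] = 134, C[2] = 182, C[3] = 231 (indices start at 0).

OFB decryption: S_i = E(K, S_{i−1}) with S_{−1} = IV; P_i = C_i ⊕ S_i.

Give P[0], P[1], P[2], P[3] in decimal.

P[0]: S = E(K, 103) = 102; 241 ⊕ 102 = 151.
P[1]: S = E(K, 102) = 230; 134 ⊕ 230 = 96.
P[2]: S = E(K, 230) = 166; 182 ⊕ 166 = 16.
P[3]: S = E(K, 166) = 134; 231 ⊕ 134 = 97.

P[0] = 151, P[1] = 96, P[2] = 16, P[3] = 97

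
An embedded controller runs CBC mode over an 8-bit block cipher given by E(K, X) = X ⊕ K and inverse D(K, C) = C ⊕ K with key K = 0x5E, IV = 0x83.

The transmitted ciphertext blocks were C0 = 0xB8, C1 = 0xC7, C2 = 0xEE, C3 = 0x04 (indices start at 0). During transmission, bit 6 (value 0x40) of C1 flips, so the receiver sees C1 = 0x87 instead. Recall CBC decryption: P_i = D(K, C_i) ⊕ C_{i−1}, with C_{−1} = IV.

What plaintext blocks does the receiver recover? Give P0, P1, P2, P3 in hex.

P0 = 0x65, P1 = 0x61, P2 = 0x37, P3 = 0xB4

Only C1 changed, to 0x87. In CBC, a change in C_i garbles P_i and flips the same bit in P_{i+1}. Decrypting the received ciphertext:
P0: D(K, 0xB8) = 0xE6; 0xE6 ⊕ 0x83 = 0x65.
P1: D(K, 0x87) = 0xD9; 0xD9 ⊕ 0xB8 = 0x61.
P2: D(K, 0xEE) = 0xB0; 0xB0 ⊕ 0x87 = 0x37.
P3: D(K, 0x04) = 0x5A; 0x5A ⊕ 0xEE = 0xB4.
Blocks that differ from the original plaintext: P1, P2.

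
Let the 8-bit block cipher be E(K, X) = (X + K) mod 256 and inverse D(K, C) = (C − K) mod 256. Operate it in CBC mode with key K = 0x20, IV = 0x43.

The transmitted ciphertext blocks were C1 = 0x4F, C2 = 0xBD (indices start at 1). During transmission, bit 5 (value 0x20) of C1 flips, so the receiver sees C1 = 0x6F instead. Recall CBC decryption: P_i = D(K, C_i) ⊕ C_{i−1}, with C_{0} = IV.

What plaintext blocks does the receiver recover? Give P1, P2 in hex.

P1 = 0x0C, P2 = 0xF2

Only C1 changed, to 0x6F. In CBC, a change in C_i garbles P_i and flips the same bit in P_{i+1}. Decrypting the received ciphertext:
P1: D(K, 0x6F) = 0x4F; 0x4F ⊕ 0x43 = 0x0C.
P2: D(K, 0xBD) = 0x9D; 0x9D ⊕ 0x6F = 0xF2.
Blocks that differ from the original plaintext: P1, P2.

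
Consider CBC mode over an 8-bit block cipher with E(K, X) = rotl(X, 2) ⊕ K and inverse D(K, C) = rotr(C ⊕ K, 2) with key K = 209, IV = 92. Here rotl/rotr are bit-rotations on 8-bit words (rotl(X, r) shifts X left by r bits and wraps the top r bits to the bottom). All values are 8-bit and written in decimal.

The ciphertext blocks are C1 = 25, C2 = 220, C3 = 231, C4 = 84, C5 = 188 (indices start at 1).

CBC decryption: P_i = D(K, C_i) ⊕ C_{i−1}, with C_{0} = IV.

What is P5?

P5: D(K, 188) = 91; 91 ⊕ 84 = 15.

P5 = 15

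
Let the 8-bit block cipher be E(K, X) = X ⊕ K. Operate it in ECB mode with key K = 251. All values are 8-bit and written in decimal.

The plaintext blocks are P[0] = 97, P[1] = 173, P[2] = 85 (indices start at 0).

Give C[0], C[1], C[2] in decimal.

C[0] = 154, C[1] = 86, C[2] = 174

ECB encryption: C_i = E(K, P_i).
C[0]: E(K, 97) = 154.
C[1]: E(K, 173) = 86.
C[2]: E(K, 85) = 174.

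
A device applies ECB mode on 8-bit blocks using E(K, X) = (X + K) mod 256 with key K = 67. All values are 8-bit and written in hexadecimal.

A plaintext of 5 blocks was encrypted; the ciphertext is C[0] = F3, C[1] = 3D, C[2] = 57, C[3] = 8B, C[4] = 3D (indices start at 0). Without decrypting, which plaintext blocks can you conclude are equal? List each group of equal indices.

P[1] = P[4]

ECB encrypts each block independently with the same key, so equal ciphertext blocks imply equal plaintext blocks.
C[1] = C[4] = 3D, so P[1] = P[4].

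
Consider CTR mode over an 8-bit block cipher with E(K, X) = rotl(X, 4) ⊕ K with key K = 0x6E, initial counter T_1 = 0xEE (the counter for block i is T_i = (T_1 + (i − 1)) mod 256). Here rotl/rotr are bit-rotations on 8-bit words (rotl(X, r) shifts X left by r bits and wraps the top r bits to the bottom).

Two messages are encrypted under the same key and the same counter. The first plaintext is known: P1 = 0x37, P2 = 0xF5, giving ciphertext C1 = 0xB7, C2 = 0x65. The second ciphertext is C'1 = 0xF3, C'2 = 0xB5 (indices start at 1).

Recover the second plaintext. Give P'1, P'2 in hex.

P'1 = 0x73, P'2 = 0x25

In CTR with a reused counter, both messages share the same keystream S_i, so C_i ⊕ C'_i = P_i ⊕ P'_i and thus P'_i = P_i ⊕ C_i ⊕ C'_i.
P'1: 0x37 ⊕ 0xB7 ⊕ 0xF3 = 0x73.
P'2: 0xF5 ⊕ 0x65 ⊕ 0xB5 = 0x25.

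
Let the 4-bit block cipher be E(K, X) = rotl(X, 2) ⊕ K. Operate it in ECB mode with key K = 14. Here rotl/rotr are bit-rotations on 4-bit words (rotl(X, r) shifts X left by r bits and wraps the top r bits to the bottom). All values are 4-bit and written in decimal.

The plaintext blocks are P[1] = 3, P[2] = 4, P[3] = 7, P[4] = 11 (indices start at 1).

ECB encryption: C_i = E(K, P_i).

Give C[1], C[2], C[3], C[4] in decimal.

C[1]: E(K, 3) = 2.
C[2]: E(K, 4) = 15.
C[3]: E(K, 7) = 3.
C[4]: E(K, 11) = 0.

C[1] = 2, C[2] = 15, C[3] = 3, C[4] = 0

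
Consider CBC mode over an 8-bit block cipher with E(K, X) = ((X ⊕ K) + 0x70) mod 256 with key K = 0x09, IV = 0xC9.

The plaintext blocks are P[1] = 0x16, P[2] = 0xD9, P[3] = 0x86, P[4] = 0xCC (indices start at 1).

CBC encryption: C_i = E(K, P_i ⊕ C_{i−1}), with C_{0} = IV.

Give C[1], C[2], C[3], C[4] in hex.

C[1]: P[1] ⊕ 0xC9 = 0xDF; E(K, 0xDF) = 0x46.
C[2]: P[2] ⊕ 0x46 = 0x9F; E(K, 0x9F) = 0x06.
C[3]: P[3] ⊕ 0x06 = 0x80; E(K, 0x80) = 0xF9.
C[4]: P[4] ⊕ 0xF9 = 0x35; E(K, 0x35) = 0xAC.

C[1] = 0x46, C[2] = 0x06, C[3] = 0xF9, C[4] = 0xAC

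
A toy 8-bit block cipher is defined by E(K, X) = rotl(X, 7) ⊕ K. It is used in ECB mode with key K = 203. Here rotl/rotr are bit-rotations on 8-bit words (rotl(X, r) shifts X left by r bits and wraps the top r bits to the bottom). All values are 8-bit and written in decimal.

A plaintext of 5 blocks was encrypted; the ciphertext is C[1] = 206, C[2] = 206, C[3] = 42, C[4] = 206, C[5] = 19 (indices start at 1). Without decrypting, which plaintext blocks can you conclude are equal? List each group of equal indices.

ECB encrypts each block independently with the same key, so equal ciphertext blocks imply equal plaintext blocks.
C[1] = C[2] = C[4] = 206, so P[1] = P[2] = P[4].

P[1] = P[2] = P[4]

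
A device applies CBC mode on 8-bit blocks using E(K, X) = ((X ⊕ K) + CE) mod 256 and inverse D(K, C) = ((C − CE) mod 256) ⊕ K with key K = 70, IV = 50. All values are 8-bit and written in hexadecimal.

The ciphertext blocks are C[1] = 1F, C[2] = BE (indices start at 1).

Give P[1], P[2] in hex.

CBC decryption: P_i = D(K, C_i) ⊕ C_{i−1}, with C_{0} = IV.
P[1]: D(K, 1F) = 21; 21 ⊕ 50 = 71.
P[2]: D(K, BE) = 80; 80 ⊕ 1F = 9F.

P[1] = 71, P[2] = 9F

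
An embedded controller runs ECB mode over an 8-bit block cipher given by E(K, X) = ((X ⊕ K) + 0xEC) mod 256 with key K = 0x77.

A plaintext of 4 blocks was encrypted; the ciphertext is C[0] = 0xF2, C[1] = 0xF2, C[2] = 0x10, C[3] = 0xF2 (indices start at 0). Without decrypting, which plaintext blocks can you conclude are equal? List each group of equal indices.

ECB encrypts each block independently with the same key, so equal ciphertext blocks imply equal plaintext blocks.
C[0] = C[1] = C[3] = 0xF2, so P[0] = P[1] = P[3].

P[0] = P[1] = P[3]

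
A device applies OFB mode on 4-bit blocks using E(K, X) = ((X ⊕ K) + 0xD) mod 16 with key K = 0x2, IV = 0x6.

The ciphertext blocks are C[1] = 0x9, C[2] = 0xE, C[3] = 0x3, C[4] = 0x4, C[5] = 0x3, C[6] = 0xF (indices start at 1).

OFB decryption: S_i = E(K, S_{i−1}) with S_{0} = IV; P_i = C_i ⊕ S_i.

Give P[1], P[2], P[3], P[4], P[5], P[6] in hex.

P[1] = 0x8, P[2] = 0xE, P[3] = 0xC, P[4] = 0xE, P[5] = 0x6, P[6] = 0xB

P[1]: S = E(K, 0x6) = 0x1; 0x9 ⊕ 0x1 = 0x8.
P[2]: S = E(K, 0x1) = 0x0; 0xE ⊕ 0x0 = 0xE.
P[3]: S = E(K, 0x0) = 0xF; 0x3 ⊕ 0xF = 0xC.
P[4]: S = E(K, 0xF) = 0xA; 0x4 ⊕ 0xA = 0xE.
P[5]: S = E(K, 0xA) = 0x5; 0x3 ⊕ 0x5 = 0x6.
P[6]: S = E(K, 0x5) = 0x4; 0xF ⊕ 0x4 = 0xB.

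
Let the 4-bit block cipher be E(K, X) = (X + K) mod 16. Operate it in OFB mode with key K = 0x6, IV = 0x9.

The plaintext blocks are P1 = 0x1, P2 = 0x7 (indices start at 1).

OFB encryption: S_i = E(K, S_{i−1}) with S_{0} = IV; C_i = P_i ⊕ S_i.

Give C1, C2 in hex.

C1: S = E(K, 0x9) = 0xF; 0x1 ⊕ 0xF = 0xE.
C2: S = E(K, 0xF) = 0x5; 0x7 ⊕ 0x5 = 0x2.

C1 = 0xE, C2 = 0x2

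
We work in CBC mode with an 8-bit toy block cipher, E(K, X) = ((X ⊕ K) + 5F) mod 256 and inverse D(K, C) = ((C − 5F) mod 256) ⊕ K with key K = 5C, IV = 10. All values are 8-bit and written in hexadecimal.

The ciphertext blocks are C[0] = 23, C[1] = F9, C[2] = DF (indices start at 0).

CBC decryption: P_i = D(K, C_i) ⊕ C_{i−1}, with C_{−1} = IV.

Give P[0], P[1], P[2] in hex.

P[0] = 88, P[1] = E5, P[2] = 25

P[0]: D(K, 23) = 98; 98 ⊕ 10 = 88.
P[1]: D(K, F9) = C6; C6 ⊕ 23 = E5.
P[2]: D(K, DF) = DC; DC ⊕ F9 = 25.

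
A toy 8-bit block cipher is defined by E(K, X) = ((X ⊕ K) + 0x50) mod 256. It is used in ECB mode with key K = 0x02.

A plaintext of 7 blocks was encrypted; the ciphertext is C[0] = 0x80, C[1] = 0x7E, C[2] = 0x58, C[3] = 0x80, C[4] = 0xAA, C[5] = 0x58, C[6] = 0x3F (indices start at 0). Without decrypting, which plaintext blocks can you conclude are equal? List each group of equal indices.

ECB encrypts each block independently with the same key, so equal ciphertext blocks imply equal plaintext blocks.
C[0] = C[3] = 0x80, so P[0] = P[3].
C[2] = C[5] = 0x58, so P[2] = P[5].

P[0] = P[3]; P[2] = P[5]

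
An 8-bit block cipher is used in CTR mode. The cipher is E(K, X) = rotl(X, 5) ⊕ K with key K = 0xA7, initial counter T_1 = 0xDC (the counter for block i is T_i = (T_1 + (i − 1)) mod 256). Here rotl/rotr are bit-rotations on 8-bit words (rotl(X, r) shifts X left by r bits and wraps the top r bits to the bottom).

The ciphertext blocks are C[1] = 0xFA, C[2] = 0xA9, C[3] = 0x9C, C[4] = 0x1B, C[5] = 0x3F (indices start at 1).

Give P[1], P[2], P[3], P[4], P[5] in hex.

CTR decryption: S_i = E(K, T_i) where T_i is the counter for block i; P_i = C_i ⊕ S_i.
P[1]: T = 0xDC, S = E(K, T) = 0x3C; 0xFA ⊕ 0x3C = 0xC6.
P[2]: T = 0xDD, S = E(K, T) = 0x1C; 0xA9 ⊕ 0x1C = 0xB5.
P[3]: T = 0xDE, S = E(K, T) = 0x7C; 0x9C ⊕ 0x7C = 0xE0.
P[4]: T = 0xDF, S = E(K, T) = 0x5C; 0x1B ⊕ 0x5C = 0x47.
P[5]: T = 0xE0, S = E(K, T) = 0xBB; 0x3F ⊕ 0xBB = 0x84.

P[1] = 0xC6, P[2] = 0xB5, P[3] = 0xE0, P[4] = 0x47, P[5] = 0x84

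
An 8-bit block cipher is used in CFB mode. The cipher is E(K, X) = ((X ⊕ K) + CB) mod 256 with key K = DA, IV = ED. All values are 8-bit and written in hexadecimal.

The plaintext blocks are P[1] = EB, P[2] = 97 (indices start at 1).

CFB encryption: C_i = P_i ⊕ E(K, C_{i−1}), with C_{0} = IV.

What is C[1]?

C[1] = E9

C[1]: E(K, ED) = 02; EB ⊕ 02 = E9.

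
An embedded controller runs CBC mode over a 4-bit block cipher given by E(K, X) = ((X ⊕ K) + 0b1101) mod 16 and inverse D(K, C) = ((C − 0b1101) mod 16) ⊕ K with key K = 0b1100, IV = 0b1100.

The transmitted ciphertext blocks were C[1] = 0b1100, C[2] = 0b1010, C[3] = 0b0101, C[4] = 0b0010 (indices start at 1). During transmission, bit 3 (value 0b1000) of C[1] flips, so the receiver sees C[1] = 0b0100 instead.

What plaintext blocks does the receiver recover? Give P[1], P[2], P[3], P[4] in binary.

CBC decryption: P_i = D(K, C_i) ⊕ C_{i−1}, with C_{0} = IV.
Only C[1] changed, to 0b0100. In CBC, a change in C_i garbles P_i and flips the same bit in P_{i+1}. Decrypting the received ciphertext:
P[1]: D(K, 0b0100) = 0b1011; 0b1011 ⊕ 0b1100 = 0b0111.
P[2]: D(K, 0b1010) = 0b0001; 0b0001 ⊕ 0b0100 = 0b0101.
P[3]: D(K, 0b0101) = 0b0100; 0b0100 ⊕ 0b1010 = 0b1110.
P[4]: D(K, 0b0010) = 0b1001; 0b1001 ⊕ 0b0101 = 0b1100.
Blocks that differ from the original plaintext: P[1], P[2].

P[1] = 0b0111, P[2] = 0b0101, P[3] = 0b1110, P[4] = 0b1100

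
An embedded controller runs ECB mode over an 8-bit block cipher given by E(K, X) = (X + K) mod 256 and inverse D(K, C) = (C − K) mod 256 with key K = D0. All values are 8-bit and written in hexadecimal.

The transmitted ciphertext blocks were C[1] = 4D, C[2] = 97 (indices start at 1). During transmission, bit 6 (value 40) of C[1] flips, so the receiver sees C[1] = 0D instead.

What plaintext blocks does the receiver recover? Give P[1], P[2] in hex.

ECB decryption: P_i = D(K, C_i).
Only C[1] changed, to 0D. In ECB, a change in C_i affects only P_i. Decrypting the received ciphertext:
P[1]: D(K, 0D) = 3D.
P[2]: D(K, 97) = C7.
Blocks that differ from the original plaintext: P[1].

P[1] = 3D, P[2] = C7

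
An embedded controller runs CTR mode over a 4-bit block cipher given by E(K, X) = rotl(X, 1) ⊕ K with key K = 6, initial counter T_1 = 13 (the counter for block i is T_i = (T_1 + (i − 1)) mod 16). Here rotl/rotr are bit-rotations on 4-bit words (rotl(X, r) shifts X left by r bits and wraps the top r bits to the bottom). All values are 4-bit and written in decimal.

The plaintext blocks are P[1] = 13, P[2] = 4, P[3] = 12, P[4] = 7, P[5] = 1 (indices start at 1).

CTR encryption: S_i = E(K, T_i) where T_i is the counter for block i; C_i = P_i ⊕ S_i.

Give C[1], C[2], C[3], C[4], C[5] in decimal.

C[1]: T = 13, S = E(K, T) = 13; 13 ⊕ 13 = 0.
C[2]: T = 14, S = E(K, T) = 11; 4 ⊕ 11 = 15.
C[3]: T = 15, S = E(K, T) = 9; 12 ⊕ 9 = 5.
C[4]: T = 0, S = E(K, T) = 6; 7 ⊕ 6 = 1.
C[5]: T = 1, S = E(K, T) = 4; 1 ⊕ 4 = 5.

C[1] = 0, C[2] = 15, C[3] = 5, C[4] = 1, C[5] = 5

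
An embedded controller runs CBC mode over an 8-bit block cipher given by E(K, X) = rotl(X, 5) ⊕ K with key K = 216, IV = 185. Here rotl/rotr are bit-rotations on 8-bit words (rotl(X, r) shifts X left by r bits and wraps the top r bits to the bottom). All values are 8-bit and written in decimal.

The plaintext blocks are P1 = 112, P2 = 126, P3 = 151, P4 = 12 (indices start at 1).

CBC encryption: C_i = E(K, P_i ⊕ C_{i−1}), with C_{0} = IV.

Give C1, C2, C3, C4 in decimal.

C1 = 225, C2 = 43, C3 = 79, C4 = 176

C1: P1 ⊕ 185 = 201; E(K, 201) = 225.
C2: P2 ⊕ 225 = 159; E(K, 159) = 43.
C3: P3 ⊕ 43 = 188; E(K, 188) = 79.
C4: P4 ⊕ 79 = 67; E(K, 67) = 176.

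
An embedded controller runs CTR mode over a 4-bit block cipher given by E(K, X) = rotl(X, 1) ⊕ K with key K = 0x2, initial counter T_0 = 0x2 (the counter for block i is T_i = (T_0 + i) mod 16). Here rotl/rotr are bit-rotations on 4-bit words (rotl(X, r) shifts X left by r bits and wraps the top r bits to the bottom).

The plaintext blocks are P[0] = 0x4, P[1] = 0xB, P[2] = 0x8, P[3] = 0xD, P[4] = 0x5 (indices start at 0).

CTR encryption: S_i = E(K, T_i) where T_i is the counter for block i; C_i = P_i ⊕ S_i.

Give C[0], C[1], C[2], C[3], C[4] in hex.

C[0] = 0x2, C[1] = 0xF, C[2] = 0x2, C[3] = 0x5, C[4] = 0xB

C[0]: T = 0x2, S = E(K, T) = 0x6; 0x4 ⊕ 0x6 = 0x2.
C[1]: T = 0x3, S = E(K, T) = 0x4; 0xB ⊕ 0x4 = 0xF.
C[2]: T = 0x4, S = E(K, T) = 0xA; 0x8 ⊕ 0xA = 0x2.
C[3]: T = 0x5, S = E(K, T) = 0x8; 0xD ⊕ 0x8 = 0x5.
C[4]: T = 0x6, S = E(K, T) = 0xE; 0x5 ⊕ 0xE = 0xB.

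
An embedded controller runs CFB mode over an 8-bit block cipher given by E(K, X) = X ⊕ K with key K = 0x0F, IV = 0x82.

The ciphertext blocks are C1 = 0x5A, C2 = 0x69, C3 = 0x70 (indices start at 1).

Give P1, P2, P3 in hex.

CFB decryption: P_i = C_i ⊕ E(K, C_{i−1}), with C_{0} = IV.
P1: E(K, 0x82) = 0x8D; 0x5A ⊕ 0x8D = 0xD7.
P2: E(K, 0x5A) = 0x55; 0x69 ⊕ 0x55 = 0x3C.
P3: E(K, 0x69) = 0x66; 0x70 ⊕ 0x66 = 0x16.

P1 = 0xD7, P2 = 0x3C, P3 = 0x16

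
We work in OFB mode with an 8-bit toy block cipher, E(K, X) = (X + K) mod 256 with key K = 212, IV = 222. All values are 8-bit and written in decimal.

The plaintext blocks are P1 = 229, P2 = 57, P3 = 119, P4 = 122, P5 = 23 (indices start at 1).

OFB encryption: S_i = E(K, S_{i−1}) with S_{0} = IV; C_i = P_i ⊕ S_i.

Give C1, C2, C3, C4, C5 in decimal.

C1 = 87, C2 = 191, C3 = 45, C4 = 84, C5 = 21

C1: S = E(K, 222) = 178; 229 ⊕ 178 = 87.
C2: S = E(K, 178) = 134; 57 ⊕ 134 = 191.
C3: S = E(K, 134) = 90; 119 ⊕ 90 = 45.
C4: S = E(K, 90) = 46; 122 ⊕ 46 = 84.
C5: S = E(K, 46) = 2; 23 ⊕ 2 = 21.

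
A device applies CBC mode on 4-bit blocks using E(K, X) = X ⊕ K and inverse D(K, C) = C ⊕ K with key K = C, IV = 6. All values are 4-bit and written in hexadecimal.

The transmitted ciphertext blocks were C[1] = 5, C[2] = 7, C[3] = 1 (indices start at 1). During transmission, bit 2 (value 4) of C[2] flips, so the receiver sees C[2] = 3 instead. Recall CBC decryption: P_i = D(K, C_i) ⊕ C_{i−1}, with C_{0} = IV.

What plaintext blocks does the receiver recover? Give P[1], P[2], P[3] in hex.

P[1] = F, P[2] = A, P[3] = E

Only C[2] changed, to 3. In CBC, a change in C_i garbles P_i and flips the same bit in P_{i+1}. Decrypting the received ciphertext:
P[1]: D(K, 5) = 9; 9 ⊕ 6 = F.
P[2]: D(K, 3) = F; F ⊕ 5 = A.
P[3]: D(K, 1) = D; D ⊕ 3 = E.
Blocks that differ from the original plaintext: P[2], P[3].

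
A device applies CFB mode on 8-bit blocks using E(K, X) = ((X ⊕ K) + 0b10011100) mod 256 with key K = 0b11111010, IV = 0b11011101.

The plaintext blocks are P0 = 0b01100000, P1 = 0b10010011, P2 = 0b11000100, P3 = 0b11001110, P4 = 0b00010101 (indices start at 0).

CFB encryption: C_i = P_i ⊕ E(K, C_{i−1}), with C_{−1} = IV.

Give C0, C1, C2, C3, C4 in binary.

C0: E(K, 0b11011101) = 0b11000011; 0b01100000 ⊕ 0b11000011 = 0b10100011.
C1: E(K, 0b10100011) = 0b11110101; 0b10010011 ⊕ 0b11110101 = 0b01100110.
C2: E(K, 0b01100110) = 0b00111000; 0b11000100 ⊕ 0b00111000 = 0b11111100.
C3: E(K, 0b11111100) = 0b10100010; 0b11001110 ⊕ 0b10100010 = 0b01101100.
C4: E(K, 0b01101100) = 0b00110010; 0b00010101 ⊕ 0b00110010 = 0b00100111.

C0 = 0b10100011, C1 = 0b01100110, C2 = 0b11111100, C3 = 0b01101100, C4 = 0b00100111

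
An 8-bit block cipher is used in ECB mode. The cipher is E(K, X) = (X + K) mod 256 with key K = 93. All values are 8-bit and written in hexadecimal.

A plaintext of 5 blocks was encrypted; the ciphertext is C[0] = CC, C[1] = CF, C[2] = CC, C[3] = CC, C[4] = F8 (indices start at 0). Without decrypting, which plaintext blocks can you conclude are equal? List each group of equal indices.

ECB encrypts each block independently with the same key, so equal ciphertext blocks imply equal plaintext blocks.
C[0] = C[2] = C[3] = CC, so P[0] = P[2] = P[3].

P[0] = P[2] = P[3]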